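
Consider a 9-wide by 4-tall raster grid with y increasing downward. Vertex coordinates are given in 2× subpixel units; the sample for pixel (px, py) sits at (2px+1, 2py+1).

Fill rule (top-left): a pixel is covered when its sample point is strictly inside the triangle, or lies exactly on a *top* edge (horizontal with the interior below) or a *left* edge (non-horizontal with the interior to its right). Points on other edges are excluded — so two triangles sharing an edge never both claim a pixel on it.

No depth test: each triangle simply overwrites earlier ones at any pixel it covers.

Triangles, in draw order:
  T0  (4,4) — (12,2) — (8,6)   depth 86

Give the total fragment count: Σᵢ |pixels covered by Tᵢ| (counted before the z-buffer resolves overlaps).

T0:
  2·area = 24
  edge (4, 4)→(12, 2): d=(8,-2) top-left  bias=+0
  edge (12, 2)→(8, 6): d=(-4,4) right/bottom  bias=-1
  edge (8, 6)→(4, 4): d=(-4,-2) top-left  bias=+0
    (6,0)@(13, 1): e=[-6,0,30] → .  [on edge]
    (4,1)@(9, 3): e=[2,8,14] → X
    (5,1)@(11, 3): e=[6,0,18] → .  [on edge]
    (3,2)@(7, 5): e=[14,8,2] → X
    (4,2)@(9, 5): e=[18,0,6] → .  [on edge]
    (3,3)@(7, 7): e=[30,0,-6] → .  [on edge]
  covered (2 px):
    . . . . . . . . .
    . . . . X . . . .
    . . . X . . . . .
    . . . . . . . . .

Result: 2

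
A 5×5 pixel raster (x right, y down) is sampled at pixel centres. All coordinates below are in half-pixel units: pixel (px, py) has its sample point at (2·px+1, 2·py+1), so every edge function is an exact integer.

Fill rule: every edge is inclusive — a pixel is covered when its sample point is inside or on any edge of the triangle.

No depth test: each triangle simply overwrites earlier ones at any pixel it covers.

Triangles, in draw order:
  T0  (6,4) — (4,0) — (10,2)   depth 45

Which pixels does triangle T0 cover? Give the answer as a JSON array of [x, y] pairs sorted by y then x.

T0:
  2·area = 20
  edge (6, 4)→(4, 0): d=(-2,-4) inclusive
  edge (4, 0)→(10, 2): d=(6,2) inclusive
  edge (10, 2)→(6, 4): d=(-4,2) inclusive
    (2,0)@(5, 1): e=[2,4,14] → X
    (3,0)@(7, 1): e=[10,0,10] → X  [on edge]
    (4,0)@(9, 1): e=[18,-4,6] → .
    (2,1)@(5, 3): e=[-2,16,6] → .
    (3,1)@(7, 3): e=[6,12,2] → X
    (4,1)@(9, 3): e=[14,8,-2] → .
    (3,2)@(7, 5): e=[2,24,-6] → .
  covered (3 px):
    . . X X .
    . . . X .
    . . . . .
    . . . . .
    . . . . .

Final: [[2,0],[3,0],[3,1]]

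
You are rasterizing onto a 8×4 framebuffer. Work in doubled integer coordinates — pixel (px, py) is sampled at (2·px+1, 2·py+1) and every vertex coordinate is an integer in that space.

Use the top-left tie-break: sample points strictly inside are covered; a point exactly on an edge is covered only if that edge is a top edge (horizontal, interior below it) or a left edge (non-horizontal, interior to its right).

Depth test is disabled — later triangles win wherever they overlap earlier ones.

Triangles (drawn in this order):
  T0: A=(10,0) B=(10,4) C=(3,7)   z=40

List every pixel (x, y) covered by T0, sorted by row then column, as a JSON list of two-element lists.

T0:
  2·area = 28
  edge (10, 0)→(10, 4): d=(0,4) right/bottom  bias=-1
  edge (10, 4)→(3, 7): d=(-7,3) right/bottom  bias=-1
  edge (3, 7)→(10, 0): d=(7,-7) top-left  bias=+0
    (4,0)@(9, 1): e=[4,24,0] → █  [on edge]
    (5,0)@(11, 1): e=[-4,18,14] → ·
    (3,1)@(7, 3): e=[12,16,0] → █  [on edge]
    (5,1)@(11, 3): e=[-4,4,28] → ·
    (2,2)@(5, 5): e=[20,8,0] → █  [on edge]
    (4,2)@(9, 5): e=[4,-4,28] → ·
    (1,3)@(3, 7): e=[28,0,0] → ·  [on edge]
    (2,3)@(5, 7): e=[20,-6,14] → ·
    (3,3)@(7, 7): e=[12,-12,28] → ·
  covered (5 px):
    · · · · █ · · ·
    · · · █ █ · · ·
    · · █ █ · · · ·
    · · · · · · · ·

Final: [[4,0],[3,1],[4,1],[2,2],[3,2]]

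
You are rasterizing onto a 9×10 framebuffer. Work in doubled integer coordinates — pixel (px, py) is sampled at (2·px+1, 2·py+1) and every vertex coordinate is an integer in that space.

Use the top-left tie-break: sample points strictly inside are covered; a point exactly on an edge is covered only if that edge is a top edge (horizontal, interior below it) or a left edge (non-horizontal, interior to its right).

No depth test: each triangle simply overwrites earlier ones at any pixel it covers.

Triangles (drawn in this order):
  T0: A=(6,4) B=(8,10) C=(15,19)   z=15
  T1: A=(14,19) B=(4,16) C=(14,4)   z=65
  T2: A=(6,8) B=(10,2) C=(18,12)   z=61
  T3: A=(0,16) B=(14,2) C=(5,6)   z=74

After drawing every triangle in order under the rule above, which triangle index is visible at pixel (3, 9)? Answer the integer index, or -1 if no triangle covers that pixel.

T0:
  2·area = 24  (B↔C swapped to make it positive)
  edge (6, 4)→(15, 19): d=(9,15) right/bottom  bias=-1
  edge (15, 19)→(8, 10): d=(-7,-9) top-left  bias=+0
  edge (8, 10)→(6, 4): d=(-2,-6) top-left  bias=+0
    (0,0)@(1, 1): e=[48,0,-24] → ·  [on edge]
    (2,0)@(5, 1): e=[-12,36,0] → ·  [on edge]
    (3,3)@(7, 7): e=[12,12,0] → █  [on edge]
    (4,3)@(9, 7): e=[-18,30,12] → ·
    (3,4)@(7, 9): e=[30,-2,-4] → ·
    (4,4)@(9, 9): e=[0,16,8] → ·  [on edge]
    (4,5)@(9, 11): e=[18,2,4] → █
    (5,5)@(11, 11): e=[-12,20,16] → ·
    (4,6)@(9, 13): e=[36,-12,0] → ·  [on edge]
    (5,6)@(11, 13): e=[6,6,12] → █
    (6,6)@(13, 13): e=[-24,24,24] → ·
    (5,7)@(11, 15): e=[24,-8,8] → ·
    (5,9)@(11, 19): e=[60,-36,0] → ·  [on edge]
    (7,9)@(15, 19): e=[0,0,24] → ·  [on edge]
  covered (3 px):
    · · · · · · · · ·
    · · · · · · · · ·
    · · · · · · · · ·
    · · · █ · · · · ·
    · · · · · · · · ·
    · · · · █ · · · ·
    · · · · · █ · · ·
    · · · · · · · · ·
    · · · · · · · · ·
    · · · · · · · · ·
T1:
  2·area = 150
  edge (14, 19)→(4, 16): d=(-10,-3) top-left  bias=+0
  edge (4, 16)→(14, 4): d=(10,-12) top-left  bias=+0
  edge (14, 4)→(14, 19): d=(0,15) right/bottom  bias=-1
    (6,3)@(13, 7): e=[117,18,15] → █
    (7,3)@(15, 7): e=[123,42,-15] → ·
    (5,4)@(11, 9): e=[91,14,45] → █
    (7,4)@(15, 9): e=[103,62,-15] → ·
    (4,5)@(9, 11): e=[65,10,75] → █
    (7,5)@(15, 11): e=[83,82,-15] → ·
    (3,6)@(7, 13): e=[39,6,105] → █
    (7,6)@(15, 13): e=[63,102,-15] → ·
    (2,7)@(5, 15): e=[13,2,135] → █
    (7,7)@(15, 15): e=[43,122,-15] → ·
    (2,8)@(5, 17): e=[-7,22,135] → ·
    (3,8)@(7, 17): e=[-1,46,105] → ·
  covered (18 px):
    · · · · · · · · ·
    · · · · · · · · ·
    · · · · · · · · ·
    · · · · · · █ · ·
    · · · · · █ █ · ·
    · · · · █ █ █ · ·
    · · · █ █ █ █ · ·
    · · █ █ █ █ █ · ·
    · · · · █ █ █ · ·
    · · · · · · · · ·
T2:
  2·area = 88
  edge (6, 8)→(10, 2): d=(4,-6) top-left  bias=+0
  edge (10, 2)→(18, 12): d=(8,10) right/bottom  bias=-1
  edge (18, 12)→(6, 8): d=(-12,-4) top-left  bias=+0
    (4,2)@(9, 5): e=[6,34,48] → █
    (5,2)@(11, 5): e=[18,14,56] → █
    (6,2)@(13, 5): e=[30,-6,64] → ·
    (1,3)@(3, 7): e=[-22,110,0] → ·  [on edge]
    (3,3)@(7, 7): e=[2,70,16] → █
    (6,3)@(13, 7): e=[38,10,40] → █
    (7,3)@(15, 7): e=[50,-10,48] → ·
    (3,4)@(7, 9): e=[10,86,-8] → ·
    (4,4)@(9, 9): e=[22,66,0] → █  [on edge]
    (7,4)@(15, 9): e=[58,6,24] → █
    (8,4)@(17, 9): e=[70,-14,32] → ·
    (4,5)@(9, 11): e=[30,82,-24] → ·
    (7,5)@(15, 11): e=[66,22,0] → █  [on edge]
  covered (12 px):
    · · · · · · · · ·
    · · · · · · · · ·
    · · · · █ █ · · ·
    · · · █ █ █ █ · ·
    · · · · █ █ █ █ ·
    · · · · · · · █ █
    · · · · · · · · ·
    · · · · · · · · ·
    · · · · · · · · ·
    · · · · · · · · ·
T3:
  2·area = 70  (B↔C swapped to make it positive)
  edge (0, 16)→(5, 6): d=(5,-10) top-left  bias=+0
  edge (5, 6)→(14, 2): d=(9,-4) top-left  bias=+0
  edge (14, 2)→(0, 16): d=(-14,14) right/bottom  bias=-1
    (7,0)@(15, 1): e=[75,-5,0] → ·  [on edge]
    (6,1)@(13, 3): e=[65,5,0] → ·  [on edge]
    (4,2)@(9, 5): e=[35,7,28] → █
    (5,2)@(11, 5): e=[55,15,0] → ·  [on edge]
    (2,3)@(5, 7): e=[5,9,56] → █
    (3,3)@(7, 7): e=[25,17,28] → █
    (4,3)@(9, 7): e=[45,25,0] → ·  [on edge]
    (2,4)@(5, 9): e=[15,27,28] → █
    (3,4)@(7, 9): e=[35,35,0] → ·  [on edge]
    (1,5)@(3, 11): e=[5,37,28] → █
    (2,5)@(5, 11): e=[25,45,0] → ·  [on edge]
    (1,6)@(3, 13): e=[15,55,0] → ·  [on edge]
    (0,7)@(1, 15): e=[5,65,0] → ·  [on edge]
  covered (5 px):
    · · · · · · · · ·
    · · · · · · · · ·
    · · · · █ · · · ·
    · · █ █ · · · · ·
    · · █ · · · · · ·
    · █ · · · · · · ·
    · · · · · · · · ·
    · · · · · · · · ·
    · · · · · · · · ·
    · · · · · · · · ·

Z-buffer (winner per pixel, '.' = empty):
  . . . . . . . . .
  . . . . . . . . .
  . . . . 3 2 . . .
  . . 3 3 2 2 2 . .
  . . 3 . 2 2 2 2 .
  . 3 . . 1 1 1 2 2
  . . . 1 1 1 1 . .
  . . 1 1 1 1 1 . .
  . . . . 1 1 1 . .
  . . . . . . . . .

Result: -1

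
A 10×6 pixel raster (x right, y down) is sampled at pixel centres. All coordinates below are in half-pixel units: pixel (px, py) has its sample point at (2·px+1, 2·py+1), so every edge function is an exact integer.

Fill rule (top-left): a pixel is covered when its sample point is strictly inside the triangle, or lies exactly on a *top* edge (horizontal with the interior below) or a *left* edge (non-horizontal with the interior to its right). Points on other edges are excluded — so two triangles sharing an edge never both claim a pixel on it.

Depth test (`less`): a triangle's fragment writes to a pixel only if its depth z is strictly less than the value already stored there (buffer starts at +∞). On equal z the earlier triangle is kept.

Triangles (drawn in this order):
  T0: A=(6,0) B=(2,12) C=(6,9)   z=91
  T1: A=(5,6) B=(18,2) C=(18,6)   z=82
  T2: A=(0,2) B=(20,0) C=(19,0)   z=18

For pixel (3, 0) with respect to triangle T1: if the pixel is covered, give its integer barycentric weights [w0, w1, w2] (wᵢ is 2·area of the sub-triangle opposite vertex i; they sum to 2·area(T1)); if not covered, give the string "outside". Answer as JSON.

T0:
  2·area = 36  (B↔C swapped to make it positive)
  edge (6, 0)→(6, 9): d=(0,9) right/bottom  bias=-1
  edge (6, 9)→(2, 12): d=(-4,3) right/bottom  bias=-1
  edge (2, 12)→(6, 0): d=(4,-12) top-left  bias=+0
    (2,1)@(5, 3): e=[9,27,0] → X  [on edge]
    (3,1)@(7, 3): e=[-9,21,24] → .
    (2,2)@(5, 5): e=[9,19,8] → X
    (3,2)@(7, 5): e=[-9,13,32] → .
    (2,3)@(5, 7): e=[9,11,16] → X
    (3,3)@(7, 7): e=[-9,5,40] → .
    (1,4)@(3, 9): e=[27,9,0] → X  [on edge]
    (3,4)@(7, 9): e=[-9,-3,48] → .
    (1,5)@(3, 11): e=[27,1,8] → X
    (2,5)@(5, 11): e=[9,-5,32] → .
  covered (6 px):
    . . . . . . . . . .
    . . X . . . . . . .
    . . X . . . . . . .
    . . X . . . . . . .
    . X X . . . . . . .
    . X . . . . . . . .
T1:
  2·area = 52
  edge (5, 6)→(18, 2): d=(13,-4) top-left  bias=+0
  edge (18, 2)→(18, 6): d=(0,4) right/bottom  bias=-1
  edge (18, 6)→(5, 6): d=(-13,0) right/bottom  bias=-1
    (7,1)@(15, 3): e=[1,12,39] → X
    (8,1)@(17, 3): e=[9,4,39] → X
    (9,1)@(19, 3): e=[17,-4,39] → .
    (4,2)@(9, 5): e=[3,36,13] → X
    (5,2)@(11, 5): e=[11,28,13] → X
    (6,2)@(13, 5): e=[19,20,13] → X
    (9,2)@(19, 5): e=[43,-4,13] → .
    (4,3)@(9, 7): e=[29,36,-13] → .
    (5,3)@(11, 7): e=[37,28,-13] → .
    (6,3)@(13, 7): e=[45,20,-13] → .
    (7,3)@(15, 7): e=[53,12,-13] → .
    (8,3)@(17, 7): e=[61,4,-13] → .
  covered (7 px):
    . . . . . . . . . .
    . . . . . . . X X .
    . . . . X X X X X .
    . . . . . . . . . .
    . . . . . . . . . .
    . . . . . . . . . .
T2:
  2·area = 2  (B↔C swapped to make it positive)
  edge (0, 2)→(19, 0): d=(19,-2) top-left  bias=+0
  edge (19, 0)→(20, 0): d=(1,0) top-left  bias=+0
  edge (20, 0)→(0, 2): d=(-20,2) right/bottom  bias=-1
  covered (0 px):
    . . . . . . . . . .
    . . . . . . . . . .
    . . . . . . . . . .
    . . . . . . . . . .
    . . . . . . . . . .
    . . . . . . . . . .

Result: "outside"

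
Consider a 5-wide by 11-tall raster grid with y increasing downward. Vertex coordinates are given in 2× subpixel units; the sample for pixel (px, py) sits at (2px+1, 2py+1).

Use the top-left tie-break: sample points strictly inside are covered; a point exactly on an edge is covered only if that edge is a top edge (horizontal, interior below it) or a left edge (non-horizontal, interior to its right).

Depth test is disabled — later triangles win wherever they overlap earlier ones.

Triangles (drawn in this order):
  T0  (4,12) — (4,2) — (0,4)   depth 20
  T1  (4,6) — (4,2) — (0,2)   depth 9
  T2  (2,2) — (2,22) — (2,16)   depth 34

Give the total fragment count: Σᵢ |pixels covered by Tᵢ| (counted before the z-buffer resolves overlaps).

T0:
  2·area = 40  (B↔C swapped to make it positive)
  edge (4, 12)→(0, 4): d=(-4,-8) top-left  bias=+0
  edge (0, 4)→(4, 2): d=(4,-2) top-left  bias=+0
  edge (4, 2)→(4, 12): d=(0,10) right/bottom  bias=-1
    (1,1)@(3, 3): e=[28,2,10] → X
    (2,1)@(5, 3): e=[44,6,-10] → .
    (0,2)@(1, 5): e=[4,6,30] → X
    (2,2)@(5, 5): e=[36,14,-10] → .
    (0,3)@(1, 7): e=[-4,14,30] → .
    (1,3)@(3, 7): e=[12,18,10] → X
    (2,3)@(5, 7): e=[28,22,-10] → .
    (1,4)@(3, 9): e=[4,26,10] → X
    (2,4)@(5, 9): e=[20,30,-10] → .
    (1,5)@(3, 11): e=[-4,34,10] → .
  covered (5 px):
    . . . . .
    . X . . .
    X X . . .
    . X . . .
    . X . . .
    . . . . .
    . . . . .
    . . . . .
    . . . . .
    . . . . .
    . . . . .
T1:
  2·area = 16  (B↔C swapped to make it positive)
  edge (4, 6)→(0, 2): d=(-4,-4) top-left  bias=+0
  edge (0, 2)→(4, 2): d=(4,0) top-left  bias=+0
  edge (4, 2)→(4, 6): d=(0,4) right/bottom  bias=-1
    (0,1)@(1, 3): e=[0,4,12] → X  [on edge]
    (1,1)@(3, 3): e=[8,4,4] → X
    (2,1)@(5, 3): e=[16,4,-4] → .
    (0,2)@(1, 5): e=[-8,12,12] → .
    (1,2)@(3, 5): e=[0,12,4] → X  [on edge]
    (2,2)@(5, 5): e=[8,12,-4] → .
    (1,3)@(3, 7): e=[-8,20,4] → .
    (2,3)@(5, 7): e=[0,20,-4] → .  [on edge]
    (3,4)@(7, 9): e=[0,28,-12] → .  [on edge]
    (4,5)@(9, 11): e=[0,36,-20] → .  [on edge]
  covered (3 px):
    . . . . .
    X X . . .
    . X . . .
    . . . . .
    . . . . .
    . . . . .
    . . . . .
    . . . . .
    . . . . .
    . . . . .
    . . . . .
T2:
  degenerate (2·area = 0) — covers nothing

Result: 8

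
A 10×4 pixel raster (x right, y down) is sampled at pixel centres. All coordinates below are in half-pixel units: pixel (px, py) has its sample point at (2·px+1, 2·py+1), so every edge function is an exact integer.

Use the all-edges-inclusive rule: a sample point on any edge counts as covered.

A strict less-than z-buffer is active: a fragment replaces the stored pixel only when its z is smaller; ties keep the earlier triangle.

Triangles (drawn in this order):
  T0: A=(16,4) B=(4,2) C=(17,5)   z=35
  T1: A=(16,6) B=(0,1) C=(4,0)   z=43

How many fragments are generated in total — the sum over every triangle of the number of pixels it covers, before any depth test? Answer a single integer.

T0:
  2·area = 10  (B↔C swapped to make it positive)
  edge (16, 4)→(17, 5): d=(1,1) inclusive
  edge (17, 5)→(4, 2): d=(-13,-3) inclusive
  edge (4, 2)→(16, 4): d=(12,2) inclusive
    (6,0)@(13, 1): e=[0,40,-30] → .  [on edge]
    (4,1)@(9, 3): e=[6,2,2] → X
    (5,1)@(11, 3): e=[4,8,-2] → .
    (7,1)@(15, 3): e=[0,20,-10] → .  [on edge]
    (4,2)@(9, 5): e=[8,-24,26] → .
    (8,2)@(17, 5): e=[0,0,10] → X  [on edge]
    (9,2)@(19, 5): e=[-2,6,6] → .
    (8,3)@(17, 7): e=[2,-26,34] → .
    (9,3)@(19, 7): e=[0,-20,30] → .  [on edge]
  covered (2 px):
    . . . . . . . . . .
    . . . . X . . . . .
    . . . . . . . . X .
    . . . . . . . . . .
T1:
  2·area = 36
  edge (16, 6)→(0, 1): d=(-16,-5) inclusive
  edge (0, 1)→(4, 0): d=(4,-1) inclusive
  edge (4, 0)→(16, 6): d=(12,6) inclusive
    (0,0)@(1, 1): e=[5,1,30] → X
    (1,0)@(3, 1): e=[15,3,18] → X
    (2,0)@(5, 1): e=[25,5,6] → X
    (3,0)@(7, 1): e=[35,7,-6] → .
    (0,1)@(1, 3): e=[-27,9,54] → .
    (1,1)@(3, 3): e=[-17,11,42] → .
    (2,1)@(5, 3): e=[-7,13,30] → .
    (3,1)@(7, 3): e=[3,15,18] → X
    (4,1)@(9, 3): e=[13,17,6] → X
    (5,1)@(11, 3): e=[23,19,-6] → .
    (3,2)@(7, 5): e=[-29,23,42] → .
    (4,2)@(9, 5): e=[-19,25,30] → .
  covered (6 px):
    X X X . . . . . . .
    . . . X X . . . . .
    . . . . . . X . . .
    . . . . . . . . . .

Result: 8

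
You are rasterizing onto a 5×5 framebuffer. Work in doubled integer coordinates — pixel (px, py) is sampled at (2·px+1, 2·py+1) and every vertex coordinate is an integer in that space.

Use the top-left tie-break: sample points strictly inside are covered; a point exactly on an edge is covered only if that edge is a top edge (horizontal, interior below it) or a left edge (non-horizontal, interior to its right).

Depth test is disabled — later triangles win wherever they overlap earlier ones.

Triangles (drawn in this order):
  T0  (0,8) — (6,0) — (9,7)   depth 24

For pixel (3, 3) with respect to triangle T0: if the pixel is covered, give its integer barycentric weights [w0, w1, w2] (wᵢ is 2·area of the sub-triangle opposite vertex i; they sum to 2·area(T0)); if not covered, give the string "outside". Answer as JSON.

T0:
  2·area = 66
  edge (0, 8)→(6, 0): d=(6,-8) top-left  bias=+0
  edge (6, 0)→(9, 7): d=(3,7) right/bottom  bias=-1
  edge (9, 7)→(0, 8): d=(-9,1) right/bottom  bias=-1
    (2,1)@(5, 3): e=[10,16,40] → #
    (3,1)@(7, 3): e=[26,2,38] → #
    (4,1)@(9, 3): e=[42,-12,36] → ·
    (1,2)@(3, 5): e=[6,36,24] → #
    (4,2)@(9, 5): e=[54,-6,18] → ·
    (0,3)@(1, 7): e=[2,56,8] → #
    (4,3)@(9, 7): e=[66,0,0] → ·  [on edge]
    (0,4)@(1, 9): e=[14,62,-10] → ·
    (1,4)@(3, 9): e=[30,48,-12] → ·
    (2,4)@(5, 9): e=[46,34,-14] → ·
    (3,4)@(7, 9): e=[62,20,-16] → ·
  covered (9 px):
    · · · · ·
    · · # # ·
    · # # # ·
    # # # # ·
    · · · · ·

Result: [14,2,50]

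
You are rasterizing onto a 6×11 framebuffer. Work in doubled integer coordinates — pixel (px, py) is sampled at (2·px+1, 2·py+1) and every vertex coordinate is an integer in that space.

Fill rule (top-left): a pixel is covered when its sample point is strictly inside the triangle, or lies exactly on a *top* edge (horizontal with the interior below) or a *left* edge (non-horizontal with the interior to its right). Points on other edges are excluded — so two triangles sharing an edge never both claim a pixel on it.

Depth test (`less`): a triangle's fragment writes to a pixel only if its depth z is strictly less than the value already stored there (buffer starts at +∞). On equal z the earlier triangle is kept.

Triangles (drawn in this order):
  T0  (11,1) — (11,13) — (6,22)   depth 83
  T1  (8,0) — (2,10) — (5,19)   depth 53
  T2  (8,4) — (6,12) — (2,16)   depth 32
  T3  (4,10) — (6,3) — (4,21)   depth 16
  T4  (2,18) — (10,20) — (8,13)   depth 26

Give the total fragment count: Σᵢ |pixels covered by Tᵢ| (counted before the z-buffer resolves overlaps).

T0:
  2·area = 60
  edge (11, 1)→(11, 13): d=(0,12) right/bottom  bias=-1
  edge (11, 13)→(6, 22): d=(-5,9) right/bottom  bias=-1
  edge (6, 22)→(11, 1): d=(5,-21) top-left  bias=+0
    (5,0)@(11, 1): e=[0,60,0] → ·  [on edge]
    (5,1)@(11, 3): e=[0,50,10] → ·  [on edge]
    (5,2)@(11, 5): e=[0,40,20] → ·  [on edge]
    (5,3)@(11, 7): e=[0,30,30] → ·  [on edge]
    (5,4)@(11, 9): e=[0,20,40] → ·  [on edge]
    (4,5)@(9, 11): e=[24,28,8] → █
    (5,5)@(11, 11): e=[0,10,50] → ·  [on edge]
    (4,6)@(9, 13): e=[24,18,18] → █
    (5,6)@(11, 13): e=[0,0,60] → ·  [on edge]
    (4,7)@(9, 15): e=[24,8,28] → █
    (5,7)@(11, 15): e=[0,-10,70] → ·  [on edge]
    (4,8)@(9, 17): e=[24,-2,38] → ·
    (5,8)@(11, 17): e=[0,-20,80] → ·  [on edge]
    (5,9)@(11, 19): e=[0,-30,90] → ·  [on edge]
    (5,10)@(11, 21): e=[0,-40,100] → ·  [on edge]
  covered (4 px):
    · · · · · ·
    · · · · · ·
    · · · · · ·
    · · · · · ·
    · · · · · ·
    · · · · █ ·
    · · · · █ ·
    · · · · █ ·
    · · · · · ·
    · · · █ · ·
    · · · · · ·
T1:
  2·area = 84  (B↔C swapped to make it positive)
  edge (8, 0)→(5, 19): d=(-3,19) right/bottom  bias=-1
  edge (5, 19)→(2, 10): d=(-3,-9) top-left  bias=+0
  edge (2, 10)→(8, 0): d=(6,-10) top-left  bias=+0
    (3,1)@(7, 3): e=[10,66,8] → █
    (4,1)@(9, 3): e=[-28,84,28] → ·
    (2,2)@(5, 5): e=[42,42,0] → █  [on edge]
    (4,2)@(9, 5): e=[-34,78,40] → ·
    (0,3)@(1, 7): e=[112,0,-28] → ·  [on edge]
    (2,3)@(5, 7): e=[36,36,12] → █
    (3,3)@(7, 7): e=[-2,54,32] → ·
    (1,4)@(3, 9): e=[68,12,4] → █
    (3,4)@(7, 9): e=[-8,48,44] → ·
    (1,5)@(3, 11): e=[62,6,16] → █
    (3,5)@(7, 11): e=[-14,42,56] → ·
    (1,6)@(3, 13): e=[56,0,28] → █  [on edge]
    (2,9)@(5, 19): e=[0,0,84] → ·  [on edge]
  covered (12 px):
    · · · · · ·
    · · · █ · ·
    · · █ █ · ·
    · · █ · · ·
    · █ █ · · ·
    · █ █ · · ·
    · █ █ · · ·
    · · █ · · ·
    · · █ · · ·
    · · · · · ·
    · · · · · ·
T2:
  2·area = 24
  edge (8, 4)→(6, 12): d=(-2,8) right/bottom  bias=-1
  edge (6, 12)→(2, 16): d=(-4,4) right/bottom  bias=-1
  edge (2, 16)→(8, 4): d=(6,-12) top-left  bias=+0
    (3,3)@(7, 7): e=[2,16,6] → █
    (4,3)@(9, 7): e=[-14,8,30] → ·
    (5,3)@(11, 7): e=[-30,0,54] → ·  [on edge]
    (3,4)@(7, 9): e=[-2,8,18] → ·
    (4,4)@(9, 9): e=[-18,0,42] → ·  [on edge]
    (2,5)@(5, 11): e=[10,8,6] → █
    (3,5)@(7, 11): e=[-6,0,30] → ·  [on edge]
    (2,6)@(5, 13): e=[6,0,18] → ·  [on edge]
    (1,7)@(3, 15): e=[18,0,6] → ·  [on edge]
    (0,8)@(1, 17): e=[30,0,-6] → ·  [on edge]
  covered (2 px):
    · · · · · ·
    · · · · · ·
    · · · · · ·
    · · · █ · ·
    · · · · · ·
    · · █ · · ·
    · · · · · ·
    · · · · · ·
    · · · · · ·
    · · · · · ·
    · · · · · ·
T3:
  2·area = 22
  edge (4, 10)→(6, 3): d=(2,-7) top-left  bias=+0
  edge (6, 3)→(4, 21): d=(-2,18) right/bottom  bias=-1
  edge (4, 21)→(4, 10): d=(0,-11) top-left  bias=+0
    (2,3)@(5, 7): e=[1,10,11] → █
    (3,3)@(7, 7): e=[15,-26,33] → ·
    (2,4)@(5, 9): e=[5,6,11] → █
    (3,4)@(7, 9): e=[19,-30,33] → ·
    (2,5)@(5, 11): e=[9,2,11] → █
    (3,5)@(7, 11): e=[23,-34,33] → ·
    (2,6)@(5, 13): e=[13,-2,11] → ·
  covered (3 px):
    · · · · · ·
    · · · · · ·
    · · · · · ·
    · · █ · · ·
    · · █ · · ·
    · · █ · · ·
    · · · · · ·
    · · · · · ·
    · · · · · ·
    · · · · · ·
    · · · · · ·
T4:
  2·area = 52  (B↔C swapped to make it positive)
  edge (2, 18)→(8, 13): d=(6,-5) top-left  bias=+0
  edge (8, 13)→(10, 20): d=(2,7) right/bottom  bias=-1
  edge (10, 20)→(2, 18): d=(-8,-2) top-left  bias=+0
    (3,7)@(7, 15): e=[7,11,34] → █
    (4,7)@(9, 15): e=[17,-3,38] → ·
    (2,8)@(5, 17): e=[9,29,14] → █
    (4,8)@(9, 17): e=[29,1,22] → █
    (5,8)@(11, 17): e=[39,-13,26] → ·
    (2,9)@(5, 19): e=[21,33,-2] → ·
    (3,9)@(7, 19): e=[31,19,2] → █
    (5,9)@(11, 19): e=[51,-9,10] → ·
    (3,10)@(7, 21): e=[43,23,-14] → ·
    (4,10)@(9, 21): e=[53,9,-10] → ·
  covered (6 px):
    · · · · · ·
    · · · · · ·
    · · · · · ·
    · · · · · ·
    · · · · · ·
    · · · · · ·
    · · · · · ·
    · · · █ · ·
    · · █ █ █ ·
    · · · █ █ ·
    · · · · · ·

Final: 27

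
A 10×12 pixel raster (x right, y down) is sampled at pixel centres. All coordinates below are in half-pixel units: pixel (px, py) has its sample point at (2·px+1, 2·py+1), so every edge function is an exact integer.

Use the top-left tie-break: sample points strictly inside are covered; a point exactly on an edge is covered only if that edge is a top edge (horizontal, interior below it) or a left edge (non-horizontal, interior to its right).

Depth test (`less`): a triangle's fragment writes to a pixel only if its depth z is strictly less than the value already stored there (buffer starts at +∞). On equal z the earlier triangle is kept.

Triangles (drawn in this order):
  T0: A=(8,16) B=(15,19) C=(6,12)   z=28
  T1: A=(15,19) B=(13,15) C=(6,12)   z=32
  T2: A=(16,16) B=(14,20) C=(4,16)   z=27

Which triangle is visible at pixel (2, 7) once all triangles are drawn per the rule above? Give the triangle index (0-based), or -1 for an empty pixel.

T0:
  2·area = 22  (B↔C swapped to make it positive)
  edge (8, 16)→(6, 12): d=(-2,-4) top-left  bias=+0
  edge (6, 12)→(15, 19): d=(9,7) right/bottom  bias=-1
  edge (15, 19)→(8, 16): d=(-7,-3) top-left  bias=+0
    (0,6)@(1, 13): e=[-22,44,0] → ·  [on edge]
    (3,6)@(7, 13): e=[2,2,18] → #
    (4,6)@(9, 13): e=[10,-12,24] → ·
    (3,7)@(7, 15): e=[-2,20,4] → ·
    (4,7)@(9, 15): e=[6,6,10] → #
    (5,7)@(11, 15): e=[14,-8,16] → ·
    (4,8)@(9, 17): e=[2,24,-4] → ·
    (5,8)@(11, 17): e=[10,10,2] → #
    (6,8)@(13, 17): e=[18,-4,8] → ·
    (5,9)@(11, 19): e=[6,28,-12] → ·
    (7,9)@(15, 19): e=[22,0,0] → ·  [on edge]
  covered (3 px):
    · · · · · · · · · ·
    · · · · · · · · · ·
    · · · · · · · · · ·
    · · · · · · · · · ·
    · · · · · · · · · ·
    · · · · · · · · · ·
    · · · # · · · · · ·
    · · · · # · · · · ·
    · · · · · # · · · ·
    · · · · · · · · · ·
    · · · · · · · · · ·
    · · · · · · · · · ·
T1:
  2·area = 22  (B↔C swapped to make it positive)
  edge (15, 19)→(6, 12): d=(-9,-7) top-left  bias=+0
  edge (6, 12)→(13, 15): d=(7,3) right/bottom  bias=-1
  edge (13, 15)→(15, 19): d=(2,4) right/bottom  bias=-1
    (3,1)@(7, 3): e=[88,-66,0] → ·  [on edge]
    (4,3)@(9, 7): e=[66,-44,0] → ·  [on edge]
    (5,5)@(11, 11): e=[44,-22,0] → ·  [on edge]
    (5,7)@(11, 15): e=[8,6,8] → #
    (6,7)@(13, 15): e=[22,0,0] → ·  [on edge]
    (5,8)@(11, 17): e=[-10,20,12] → ·
    (6,8)@(13, 17): e=[4,14,4] → #
    (7,8)@(15, 17): e=[18,8,-4] → ·
    (6,9)@(13, 19): e=[-14,28,8] → ·
    (7,9)@(15, 19): e=[0,22,0] → ·  [on edge]
    (8,11)@(17, 23): e=[-22,44,0] → ·  [on edge]
  covered (2 px):
    · · · · · · · · · ·
    · · · · · · · · · ·
    · · · · · · · · · ·
    · · · · · · · · · ·
    · · · · · · · · · ·
    · · · · · · · · · ·
    · · · · · · · · · ·
    · · · · · # · · · ·
    · · · · · · # · · ·
    · · · · · · · · · ·
    · · · · · · · · · ·
    · · · · · · · · · ·
T2:
  2·area = 48
  edge (16, 16)→(14, 20): d=(-2,4) right/bottom  bias=-1
  edge (14, 20)→(4, 16): d=(-10,-4) top-left  bias=+0
  edge (4, 16)→(16, 16): d=(12,0) top-left  bias=+0
    (3,8)@(7, 17): e=[34,2,12] → #
    (4,8)@(9, 17): e=[26,10,12] → #
    (5,8)@(11, 17): e=[18,18,12] → #
    (6,8)@(13, 17): e=[10,26,12] → #
    (7,8)@(15, 17): e=[2,34,12] → #
    (8,8)@(17, 17): e=[-6,42,12] → ·
    (3,9)@(7, 19): e=[30,-18,36] → ·
    (4,9)@(9, 19): e=[22,-10,36] → ·
    (5,9)@(11, 19): e=[14,-2,36] → ·
    (6,9)@(13, 19): e=[6,6,36] → #
    (7,9)@(15, 19): e=[-2,14,36] → ·
    (6,10)@(13, 21): e=[2,-14,60] → ·
  covered (6 px):
    · · · · · · · · · ·
    · · · · · · · · · ·
    · · · · · · · · · ·
    · · · · · · · · · ·
    · · · · · · · · · ·
    · · · · · · · · · ·
    · · · · · · · · · ·
    · · · · · · · · · ·
    · · · # # # # # · ·
    · · · · · · # · · ·
    · · · · · · · · · ·
    · · · · · · · · · ·

Z-buffer (winner per pixel, '.' = empty):
  . . . . . . . . . .
  . . . . . . . . . .
  . . . . . . . . . .
  . . . . . . . . . .
  . . . . . . . . . .
  . . . . . . . . . .
  . . . 0 . . . . . .
  . . . . 0 1 . . . .
  . . . 2 2 2 2 2 . .
  . . . . . . 2 . . .
  . . . . . . . . . .
  . . . . . . . . . .

Answer: -1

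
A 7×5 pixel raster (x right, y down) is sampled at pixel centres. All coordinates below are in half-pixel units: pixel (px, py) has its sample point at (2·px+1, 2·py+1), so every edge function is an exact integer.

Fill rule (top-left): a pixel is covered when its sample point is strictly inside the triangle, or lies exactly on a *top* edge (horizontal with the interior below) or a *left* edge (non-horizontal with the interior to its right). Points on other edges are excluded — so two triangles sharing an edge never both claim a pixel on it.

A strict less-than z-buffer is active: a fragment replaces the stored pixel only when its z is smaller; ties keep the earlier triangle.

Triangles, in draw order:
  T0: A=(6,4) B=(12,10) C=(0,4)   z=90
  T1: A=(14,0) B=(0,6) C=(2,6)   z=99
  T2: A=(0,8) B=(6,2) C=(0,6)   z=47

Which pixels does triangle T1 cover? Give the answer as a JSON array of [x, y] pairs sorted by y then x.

T0:
  2·area = 36
  edge (6, 4)→(12, 10): d=(6,6) right/bottom  bias=-1
  edge (12, 10)→(0, 4): d=(-12,-6) top-left  bias=+0
  edge (0, 4)→(6, 4): d=(6,0) top-left  bias=+0
    (1,0)@(3, 1): e=[0,54,-18] → .  [on edge]
    (2,1)@(5, 3): e=[0,42,-6] → .  [on edge]
    (1,2)@(3, 5): e=[24,6,6] → X
    (2,2)@(5, 5): e=[12,18,6] → X
    (3,2)@(7, 5): e=[0,30,6] → .  [on edge]
    (1,3)@(3, 7): e=[36,-18,18] → .
    (2,3)@(5, 7): e=[24,-6,18] → .
    (3,3)@(7, 7): e=[12,6,18] → X
    (4,3)@(9, 7): e=[0,18,18] → .  [on edge]
    (3,4)@(7, 9): e=[24,-18,30] → .
    (5,4)@(11, 9): e=[0,6,30] → .  [on edge]
  covered (3 px):
    . . . . . . .
    . . . . . . .
    . X X . . . .
    . . . X . . .
    . . . . . . .
T1:
  2·area = 12  (B↔C swapped to make it positive)
  edge (14, 0)→(2, 6): d=(-12,6) right/bottom  bias=-1
  edge (2, 6)→(0, 6): d=(-2,0) right/bottom  bias=-1
  edge (0, 6)→(14, 0): d=(14,-6) top-left  bias=+0
    (3,1)@(7, 3): e=[6,6,0] → X  [on edge]
    (4,1)@(9, 3): e=[-6,6,12] → .
    (1,2)@(3, 5): e=[6,2,4] → X
    (2,2)@(5, 5): e=[-6,2,16] → .
    (3,2)@(7, 5): e=[-18,2,28] → .
    (1,3)@(3, 7): e=[-18,-2,32] → .
  covered (2 px):
    . . . . . . .
    . . . X . . .
    . X . . . . .
    . . . . . . .
    . . . . . . .
T2:
  2·area = 12  (B↔C swapped to make it positive)
  edge (0, 8)→(0, 6): d=(0,-2) top-left  bias=+0
  edge (0, 6)→(6, 2): d=(6,-4) top-left  bias=+0
  edge (6, 2)→(0, 8): d=(-6,6) right/bottom  bias=-1
    (3,0)@(7, 1): e=[14,-2,0] → .  [on edge]
    (2,1)@(5, 3): e=[10,2,0] → .  [on edge]
    (1,2)@(3, 5): e=[6,6,0] → .  [on edge]
    (0,3)@(1, 7): e=[2,10,0] → .  [on edge]
  covered (0 px):
    . . . . . . .
    . . . . . . .
    . . . . . . .
    . . . . . . .
    . . . . . . .

Final: [[3,1],[1,2]]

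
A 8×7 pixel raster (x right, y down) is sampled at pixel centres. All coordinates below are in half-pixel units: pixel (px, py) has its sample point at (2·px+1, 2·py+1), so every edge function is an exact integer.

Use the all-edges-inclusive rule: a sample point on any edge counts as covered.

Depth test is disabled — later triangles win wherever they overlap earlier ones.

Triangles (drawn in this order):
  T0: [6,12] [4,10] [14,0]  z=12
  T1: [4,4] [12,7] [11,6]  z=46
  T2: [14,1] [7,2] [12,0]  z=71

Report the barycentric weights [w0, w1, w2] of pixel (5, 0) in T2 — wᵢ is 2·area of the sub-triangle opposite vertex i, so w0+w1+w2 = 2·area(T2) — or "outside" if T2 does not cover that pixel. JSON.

T0:
  2·area = 40
  edge (6, 12)→(4, 10): d=(-2,-2) inclusive
  edge (4, 10)→(14, 0): d=(10,-10) inclusive
  edge (14, 0)→(6, 12): d=(-8,12) inclusive
    (6,0)@(13, 1): e=[36,0,4] → #  [on edge]
    (7,0)@(15, 1): e=[40,20,-20] → ·
    (5,1)@(11, 3): e=[28,0,12] → #  [on edge]
    (6,1)@(13, 3): e=[32,20,-12] → ·
    (4,2)@(9, 5): e=[20,0,20] → #  [on edge]
    (5,2)@(11, 5): e=[24,20,-4] → ·
    (0,3)@(1, 7): e=[0,-60,100] → ·  [on edge]
    (3,3)@(7, 7): e=[12,0,28] → #  [on edge]
    (5,3)@(11, 7): e=[20,40,-20] → ·
    (1,4)@(3, 9): e=[0,-20,60] → ·  [on edge]
    (2,4)@(5, 9): e=[4,0,36] → #  [on edge]
    (4,4)@(9, 9): e=[12,40,-12] → ·
    (1,5)@(3, 11): e=[-4,0,44] → ·  [on edge]
    (2,5)@(5, 11): e=[0,20,20] → #  [on edge]
    (0,6)@(1, 13): e=[-12,0,52] → ·  [on edge]
    (3,6)@(7, 13): e=[0,60,-20] → ·  [on edge]
  covered (8 px):
    · · · · · · # ·
    · · · · · # · ·
    · · · · # · · ·
    · · · # # · · ·
    · · # # · · · ·
    · · # · · · · ·
    · · · · · · · ·
T1:
  2·area = 5  (B↔C swapped to make it positive)
  edge (4, 4)→(11, 6): d=(7,2) inclusive
  edge (11, 6)→(12, 7): d=(1,1) inclusive
  edge (12, 7)→(4, 4): d=(-8,-3) inclusive
    (3,2)@(7, 5): e=[1,3,1] → #
    (4,2)@(9, 5): e=[-3,1,7] → ·
    (3,3)@(7, 7): e=[15,5,-15] → ·
  covered (1 px):
    · · · · · · · ·
    · · · · · · · ·
    · · · # · · · ·
    · · · · · · · ·
    · · · · · · · ·
    · · · · · · · ·
    · · · · · · · ·
T2:
  2·area = 9
  edge (14, 1)→(7, 2): d=(-7,1) inclusive
  edge (7, 2)→(12, 0): d=(5,-2) inclusive
  edge (12, 0)→(14, 1): d=(2,1) inclusive
    (5,0)@(11, 1): e=[3,3,3] → #
    (6,0)@(13, 1): e=[1,7,1] → #
    (7,0)@(15, 1): e=[-1,11,-1] → ·
    (5,1)@(11, 3): e=[-11,13,7] → ·
    (6,1)@(13, 3): e=[-13,17,5] → ·
  covered (2 px):
    · · · · · # # ·
    · · · · · · · ·
    · · · · · · · ·
    · · · · · · · ·
    · · · · · · · ·
    · · · · · · · ·
    · · · · · · · ·

Final: [3,3,3]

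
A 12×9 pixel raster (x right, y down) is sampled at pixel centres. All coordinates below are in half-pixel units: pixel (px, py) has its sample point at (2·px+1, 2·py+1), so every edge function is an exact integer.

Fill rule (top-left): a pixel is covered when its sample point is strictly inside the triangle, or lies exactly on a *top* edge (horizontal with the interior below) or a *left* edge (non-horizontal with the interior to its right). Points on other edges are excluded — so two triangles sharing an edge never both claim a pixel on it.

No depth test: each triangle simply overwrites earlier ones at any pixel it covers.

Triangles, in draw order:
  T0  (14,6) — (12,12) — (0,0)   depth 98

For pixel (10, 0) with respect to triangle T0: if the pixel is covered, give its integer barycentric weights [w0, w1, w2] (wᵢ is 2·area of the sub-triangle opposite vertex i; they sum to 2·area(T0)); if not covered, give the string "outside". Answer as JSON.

T0:
  2·area = 96
  edge (14, 6)→(12, 12): d=(-2,6) right/bottom  bias=-1
  edge (12, 12)→(0, 0): d=(-12,-12) top-left  bias=+0
  edge (0, 0)→(14, 6): d=(14,6) right/bottom  bias=-1
    (0,0)@(1, 1): e=[88,0,8] → █  [on edge]
    (1,0)@(3, 1): e=[76,24,-4] → ·
    (0,1)@(1, 3): e=[84,-24,36] → ·
    (1,1)@(3, 3): e=[72,0,24] → █  [on edge]
    (2,1)@(5, 3): e=[60,24,12] → █
    (3,1)@(7, 3): e=[48,48,0] → ·  [on edge]
    (7,1)@(15, 3): e=[0,144,-48] → ·  [on edge]
    (1,2)@(3, 5): e=[68,-24,52] → ·
    (2,2)@(5, 5): e=[56,0,40] → █  [on edge]
    (3,2)@(7, 5): e=[44,24,28] → █
    (4,2)@(9, 5): e=[32,48,16] → █
    (5,2)@(11, 5): e=[20,72,4] → █
    (3,3)@(7, 7): e=[40,0,56] → █  [on edge]
    (4,4)@(9, 9): e=[24,0,72] → █  [on edge]
    (6,4)@(13, 9): e=[0,48,48] → ·  [on edge]
    (10,4)@(21, 9): e=[-48,144,0] → ·  [on edge]
    (5,5)@(11, 11): e=[8,0,88] → █  [on edge]
    (6,6)@(13, 13): e=[-8,0,104] → ·  [on edge]
    (5,7)@(11, 15): e=[0,-48,144] → ·  [on edge]
    (7,7)@(15, 15): e=[-24,0,120] → ·  [on edge]
    (8,8)@(17, 17): e=[-40,0,136] → ·  [on edge]
  covered (14 px):
    █ · · · · · · · · · · ·
    · █ █ · · · · · · · · ·
    · · █ █ █ █ · · · · · ·
    · · · █ █ █ █ · · · · ·
    · · · · █ █ · · · · · ·
    · · · · · █ · · · · · ·
    · · · · · · · · · · · ·
    · · · · · · · · · · · ·
    · · · · · · · · · · · ·

Result: "outside"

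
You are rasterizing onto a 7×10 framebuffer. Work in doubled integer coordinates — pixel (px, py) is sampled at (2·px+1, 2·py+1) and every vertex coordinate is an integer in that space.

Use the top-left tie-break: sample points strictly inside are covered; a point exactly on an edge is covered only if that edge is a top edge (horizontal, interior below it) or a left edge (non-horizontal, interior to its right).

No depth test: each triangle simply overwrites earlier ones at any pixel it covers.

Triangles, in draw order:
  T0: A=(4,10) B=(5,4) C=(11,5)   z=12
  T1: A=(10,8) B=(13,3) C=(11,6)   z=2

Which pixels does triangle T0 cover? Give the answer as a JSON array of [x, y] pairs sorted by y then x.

T0:
  2·area = 37
  edge (4, 10)→(5, 4): d=(1,-6) top-left  bias=+0
  edge (5, 4)→(11, 5): d=(6,1) right/bottom  bias=-1
  edge (11, 5)→(4, 10): d=(-7,5) right/bottom  bias=-1
    (2,2)@(5, 5): e=[1,6,30] → #
    (3,2)@(7, 5): e=[13,4,20] → #
    (4,2)@(9, 5): e=[25,2,10] → #
    (5,2)@(11, 5): e=[37,0,0] → ·  [on edge]
    (2,3)@(5, 7): e=[3,18,16] → #
    (4,3)@(9, 7): e=[27,14,-4] → ·
    (2,4)@(5, 9): e=[5,30,2] → #
    (3,4)@(7, 9): e=[17,28,-8] → ·
    (2,5)@(5, 11): e=[7,42,-12] → ·
  covered (6 px):
    · · · · · · ·
    · · · · · · ·
    · · # # # · ·
    · · # # · · ·
    · · # · · · ·
    · · · · · · ·
    · · · · · · ·
    · · · · · · ·
    · · · · · · ·
    · · · · · · ·
T1:
  2·area = 1  (B↔C swapped to make it positive)
  edge (10, 8)→(11, 6): d=(1,-2) top-left  bias=+0
  edge (11, 6)→(13, 3): d=(2,-3) top-left  bias=+0
  edge (13, 3)→(10, 8): d=(-3,5) right/bottom  bias=-1
    (6,1)@(13, 3): e=[1,0,0] → ·  [on edge]
    (4,4)@(9, 9): e=[-1,0,2] → ·  [on edge]
    (3,6)@(7, 13): e=[-1,2,0] → ·  [on edge]
    (2,7)@(5, 15): e=[-3,0,4] → ·  [on edge]
  covered (0 px):
    · · · · · · ·
    · · · · · · ·
    · · · · · · ·
    · · · · · · ·
    · · · · · · ·
    · · · · · · ·
    · · · · · · ·
    · · · · · · ·
    · · · · · · ·
    · · · · · · ·

Final: [[2,2],[3,2],[4,2],[2,3],[3,3],[2,4]]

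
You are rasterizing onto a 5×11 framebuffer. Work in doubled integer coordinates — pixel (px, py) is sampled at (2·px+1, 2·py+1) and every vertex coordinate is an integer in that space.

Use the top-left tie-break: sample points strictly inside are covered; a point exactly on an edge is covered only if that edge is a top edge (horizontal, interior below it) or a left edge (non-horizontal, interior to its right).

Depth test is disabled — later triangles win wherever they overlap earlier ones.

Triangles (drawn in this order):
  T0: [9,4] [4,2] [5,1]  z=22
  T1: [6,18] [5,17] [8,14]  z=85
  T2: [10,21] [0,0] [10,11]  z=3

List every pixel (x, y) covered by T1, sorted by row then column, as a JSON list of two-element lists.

T0:
  2·area = 7
  edge (9, 4)→(4, 2): d=(-5,-2) top-left  bias=+0
  edge (4, 2)→(5, 1): d=(1,-1) top-left  bias=+0
  edge (5, 1)→(9, 4): d=(4,3) right/bottom  bias=-1
    (2,0)@(5, 1): e=[7,0,0] → .  [on edge]
    (1,1)@(3, 3): e=[-7,0,14] → .  [on edge]
    (3,1)@(7, 3): e=[1,4,2] → X
    (4,1)@(9, 3): e=[5,6,-4] → .
    (0,2)@(1, 5): e=[-21,0,28] → .  [on edge]
    (3,2)@(7, 5): e=[-9,6,10] → .
  covered (1 px):
    . . . . .
    . . . X .
    . . . . .
    . . . . .
    . . . . .
    . . . . .
    . . . . .
    . . . . .
    . . . . .
    . . . . .
    . . . . .
T1:
  2·area = 6
  edge (6, 18)→(5, 17): d=(-1,-1) top-left  bias=+0
  edge (5, 17)→(8, 14): d=(3,-3) top-left  bias=+0
  edge (8, 14)→(6, 18): d=(-2,4) right/bottom  bias=-1
    (0,6)@(1, 13): e=[0,-24,30] → .  [on edge]
    (4,6)@(9, 13): e=[8,0,-2] → .  [on edge]
    (1,7)@(3, 15): e=[0,-12,18] → .  [on edge]
    (3,7)@(7, 15): e=[4,0,2] → X  [on edge]
    (4,7)@(9, 15): e=[6,6,-6] → .
    (2,8)@(5, 17): e=[0,0,6] → X  [on edge]
    (3,8)@(7, 17): e=[2,6,-2] → .
    (1,9)@(3, 19): e=[-4,0,10] → .  [on edge]
    (2,9)@(5, 19): e=[-2,6,2] → .
    (3,9)@(7, 19): e=[0,12,-6] → .  [on edge]
    (0,10)@(1, 21): e=[-8,0,14] → .  [on edge]
    (4,10)@(9, 21): e=[0,24,-18] → .  [on edge]
  covered (2 px):
    . . . . .
    . . . . .
    . . . . .
    . . . . .
    . . . . .
    . . . . .
    . . . . .
    . . . X .
    . . X . .
    . . . . .
    . . . . .
T2:
  2·area = 100
  edge (10, 21)→(0, 0): d=(-10,-21) top-left  bias=+0
  edge (0, 0)→(10, 11): d=(10,11) right/bottom  bias=-1
  edge (10, 11)→(10, 21): d=(0,10) right/bottom  bias=-1
    (1,2)@(3, 5): e=[13,17,70] → X
    (2,2)@(5, 5): e=[55,-5,50] → .
    (1,3)@(3, 7): e=[-7,37,70] → .
    (2,3)@(5, 7): e=[35,15,50] → X
    (3,3)@(7, 7): e=[77,-7,30] → .
    (2,4)@(5, 9): e=[15,35,50] → X
    (3,4)@(7, 9): e=[57,13,30] → X
    (4,4)@(9, 9): e=[99,-9,10] → .
    (2,5)@(5, 11): e=[-5,55,50] → .
    (3,5)@(7, 11): e=[37,33,30] → X
    (4,5)@(9, 11): e=[79,11,10] → X
    (3,6)@(7, 13): e=[17,53,30] → X
  covered (10 px):
    . . . . .
    . . . . .
    . X . . .
    . . X . .
    . . X X .
    . . . X X
    . . . X X
    . . . . X
    . . . . X
    . . . . .
    . . . . .

Answer: [[3,7],[2,8]]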